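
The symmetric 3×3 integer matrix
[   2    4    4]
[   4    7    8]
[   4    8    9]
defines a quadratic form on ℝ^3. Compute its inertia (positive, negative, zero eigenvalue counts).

step 0: pivot 2 → sign +
step 1: pivot -1 → sign −
step 2: pivot 1 → sign +
signature = (2, 1, 0)

Answer: (2, 1, 0)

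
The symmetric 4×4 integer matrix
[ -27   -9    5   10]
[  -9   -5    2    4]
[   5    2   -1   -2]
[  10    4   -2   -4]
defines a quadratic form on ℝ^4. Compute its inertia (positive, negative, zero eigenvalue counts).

step 0: pivot -27 → sign −
step 1: pivot -2 → sign −
step 2: pivot -1/54 → sign −
step 3: row/col 3 already zero → sign 0
signature = (0, 3, 1)

Answer: (0, 3, 1)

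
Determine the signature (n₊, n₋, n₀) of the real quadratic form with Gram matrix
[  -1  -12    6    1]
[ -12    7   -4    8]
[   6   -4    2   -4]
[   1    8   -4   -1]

step 0: pivot -1 → sign −
step 1: pivot 151 → sign +
step 2: pivot -38/151 → sign −
step 3: pivot -2/19 → sign −
signature = (1, 3, 0)

Answer: (1, 3, 0)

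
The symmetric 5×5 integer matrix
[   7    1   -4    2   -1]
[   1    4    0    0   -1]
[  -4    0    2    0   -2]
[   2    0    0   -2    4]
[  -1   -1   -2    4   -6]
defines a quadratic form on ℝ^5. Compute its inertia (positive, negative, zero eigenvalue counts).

Answer: (3, 2, 0)

Derivation:
step 0: pivot 7 → sign +
step 1: pivot 27/7 → sign +
step 2: pivot -10/27 → sign −
step 3: pivot 6/5 → sign +
step 4: pivot -1 → sign −
signature = (3, 2, 0)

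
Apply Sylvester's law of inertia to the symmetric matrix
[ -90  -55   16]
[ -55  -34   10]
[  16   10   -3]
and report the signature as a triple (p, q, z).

Answer: (0, 3, 0)

Derivation:
step 0: pivot -90 → sign −
step 1: pivot -7/18 → sign −
step 2: pivot -1/35 → sign −
signature = (0, 3, 0)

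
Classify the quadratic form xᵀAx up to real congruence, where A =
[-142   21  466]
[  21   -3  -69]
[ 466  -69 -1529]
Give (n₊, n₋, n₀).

Answer: (2, 1, 0)

Derivation:
step 0: pivot -142 → sign −
step 1: pivot 15/142 → sign +
step 2: pivot 1/5 → sign +
signature = (2, 1, 0)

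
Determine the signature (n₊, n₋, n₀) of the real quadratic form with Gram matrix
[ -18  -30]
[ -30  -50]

Answer: (0, 1, 1)

Derivation:
step 0: pivot -18 → sign −
step 1: row/col 1 already zero → sign 0
signature = (0, 1, 1)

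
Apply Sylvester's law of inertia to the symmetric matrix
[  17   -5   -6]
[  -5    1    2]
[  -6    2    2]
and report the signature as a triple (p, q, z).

step 0: pivot 17 → sign +
step 1: pivot -8/17 → sign −
step 2: row/col 2 already zero → sign 0
signature = (1, 1, 1)

Answer: (1, 1, 1)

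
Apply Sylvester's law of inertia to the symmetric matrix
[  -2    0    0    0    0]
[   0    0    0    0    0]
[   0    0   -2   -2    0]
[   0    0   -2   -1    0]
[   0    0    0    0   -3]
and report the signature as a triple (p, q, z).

Answer: (1, 3, 1)

Derivation:
step 0: pivot -2 → sign −
step 1: pivot -2 → sign −
step 2: pivot 1 → sign +
step 3: pivot -3 → sign −
step 4: row/col 4 already zero → sign 0
signature = (1, 3, 1)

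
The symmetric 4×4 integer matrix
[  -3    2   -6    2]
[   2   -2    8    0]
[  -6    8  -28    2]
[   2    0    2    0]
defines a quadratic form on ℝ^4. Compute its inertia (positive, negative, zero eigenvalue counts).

Answer: (1, 3, 0)

Derivation:
step 0: pivot -3 → sign −
step 1: pivot -2/3 → sign −
step 2: pivot 8 → sign +
step 3: pivot -1/2 → sign −
signature = (1, 3, 0)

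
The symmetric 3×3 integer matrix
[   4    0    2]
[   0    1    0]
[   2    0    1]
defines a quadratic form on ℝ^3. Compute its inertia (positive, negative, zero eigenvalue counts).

Answer: (2, 0, 1)

Derivation:
step 0: pivot 4 → sign +
step 1: pivot 1 → sign +
step 2: row/col 2 already zero → sign 0
signature = (2, 0, 1)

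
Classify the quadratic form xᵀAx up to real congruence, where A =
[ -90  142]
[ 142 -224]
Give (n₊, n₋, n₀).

Answer: (1, 1, 0)

Derivation:
step 0: pivot -90 → sign −
step 1: pivot 2/45 → sign +
signature = (1, 1, 0)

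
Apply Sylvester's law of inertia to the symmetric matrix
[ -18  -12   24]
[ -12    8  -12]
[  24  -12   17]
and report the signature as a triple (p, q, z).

step 0: pivot -18 → sign −
step 1: pivot 16 → sign +
step 2: row/col 2 already zero → sign 0
signature = (1, 1, 1)

Answer: (1, 1, 1)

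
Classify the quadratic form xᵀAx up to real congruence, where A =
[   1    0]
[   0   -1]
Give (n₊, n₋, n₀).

step 0: pivot 1 → sign +
step 1: pivot -1 → sign −
signature = (1, 1, 0)

Answer: (1, 1, 0)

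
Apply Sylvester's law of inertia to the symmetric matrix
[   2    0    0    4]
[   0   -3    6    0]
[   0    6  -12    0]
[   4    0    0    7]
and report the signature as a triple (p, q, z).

Answer: (1, 2, 1)

Derivation:
step 0: pivot 2 → sign +
step 1: pivot -3 → sign −
step 2: pivot -1 → sign −
step 3: row/col 3 already zero → sign 0
signature = (1, 2, 1)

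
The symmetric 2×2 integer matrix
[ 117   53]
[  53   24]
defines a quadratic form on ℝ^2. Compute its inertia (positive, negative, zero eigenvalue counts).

step 0: pivot 117 → sign +
step 1: pivot -1/117 → sign −
signature = (1, 1, 0)

Answer: (1, 1, 0)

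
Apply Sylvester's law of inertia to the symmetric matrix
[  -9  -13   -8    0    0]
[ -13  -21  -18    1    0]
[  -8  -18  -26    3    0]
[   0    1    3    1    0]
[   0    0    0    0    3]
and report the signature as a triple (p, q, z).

step 0: pivot -9 → sign −
step 1: pivot -20/9 → sign −
step 2: pivot -1/5 → sign −
step 3: pivot 3/2 → sign +
step 4: pivot 3 → sign +
signature = (2, 3, 0)

Answer: (2, 3, 0)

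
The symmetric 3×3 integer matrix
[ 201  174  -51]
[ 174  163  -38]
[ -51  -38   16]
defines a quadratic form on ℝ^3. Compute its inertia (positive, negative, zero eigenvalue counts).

Answer: (3, 0, 0)

Derivation:
step 0: pivot 201 → sign +
step 1: pivot 829/67 → sign +
step 2: pivot 3/829 → sign +
signature = (3, 0, 0)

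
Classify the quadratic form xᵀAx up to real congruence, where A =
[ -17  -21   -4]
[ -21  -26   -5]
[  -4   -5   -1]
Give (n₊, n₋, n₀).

step 0: pivot -17 → sign −
step 1: pivot -1/17 → sign −
step 2: row/col 2 already zero → sign 0
signature = (0, 2, 1)

Answer: (0, 2, 1)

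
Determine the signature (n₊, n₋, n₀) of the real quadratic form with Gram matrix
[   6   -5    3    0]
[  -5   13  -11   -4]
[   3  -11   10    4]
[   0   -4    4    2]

step 0: pivot 6 → sign +
step 1: pivot 53/6 → sign +
step 2: pivot 17/53 → sign +
step 3: pivot 2/17 → sign +
signature = (4, 0, 0)

Answer: (4, 0, 0)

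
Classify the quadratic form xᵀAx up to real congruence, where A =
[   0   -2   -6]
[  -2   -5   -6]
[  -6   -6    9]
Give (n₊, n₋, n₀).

Answer: (1, 1, 1)

Derivation:
step 0: pivot -5 → sign −
step 1: pivot 4/5 → sign +
step 2: row/col 2 already zero → sign 0
signature = (1, 1, 1)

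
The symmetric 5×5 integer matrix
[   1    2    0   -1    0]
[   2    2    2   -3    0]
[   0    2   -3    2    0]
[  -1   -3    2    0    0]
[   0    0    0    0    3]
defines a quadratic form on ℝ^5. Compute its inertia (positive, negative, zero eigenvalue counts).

Answer: (3, 2, 0)

Derivation:
step 0: pivot 1 → sign +
step 1: pivot -2 → sign −
step 2: pivot -1 → sign −
step 3: pivot 1/2 → sign +
step 4: pivot 3 → sign +
signature = (3, 2, 0)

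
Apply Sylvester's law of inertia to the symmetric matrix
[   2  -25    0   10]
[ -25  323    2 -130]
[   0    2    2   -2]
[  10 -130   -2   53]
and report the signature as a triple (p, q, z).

step 0: pivot 2 → sign +
step 1: pivot 21/2 → sign +
step 2: pivot 34/21 → sign +
step 3: pivot -1/17 → sign −
signature = (3, 1, 0)

Answer: (3, 1, 0)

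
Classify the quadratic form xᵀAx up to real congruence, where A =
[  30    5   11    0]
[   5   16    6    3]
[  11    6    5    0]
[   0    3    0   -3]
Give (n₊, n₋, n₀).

step 0: pivot 30 → sign +
step 1: pivot 91/6 → sign +
step 2: pivot -81/455 → sign −
step 3: pivot 2/9 → sign +
signature = (3, 1, 0)

Answer: (3, 1, 0)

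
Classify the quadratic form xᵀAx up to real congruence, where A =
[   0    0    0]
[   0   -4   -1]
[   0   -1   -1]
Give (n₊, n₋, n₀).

step 0: pivot -4 → sign −
step 1: pivot -3/4 → sign −
step 2: row/col 2 already zero → sign 0
signature = (0, 2, 1)

Answer: (0, 2, 1)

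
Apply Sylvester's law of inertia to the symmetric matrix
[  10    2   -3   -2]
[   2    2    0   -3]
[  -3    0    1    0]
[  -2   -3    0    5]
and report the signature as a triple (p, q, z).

step 0: pivot 10 → sign +
step 1: pivot 8/5 → sign +
step 2: pivot -1/8 → sign −
step 3: pivot 3/2 → sign +
signature = (3, 1, 0)

Answer: (3, 1, 0)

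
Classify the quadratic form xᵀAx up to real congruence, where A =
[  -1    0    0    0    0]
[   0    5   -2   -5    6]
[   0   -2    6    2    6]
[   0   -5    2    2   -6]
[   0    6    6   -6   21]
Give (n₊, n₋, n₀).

Answer: (3, 2, 0)

Derivation:
step 0: pivot -1 → sign −
step 1: pivot 5 → sign +
step 2: pivot 26/5 → sign +
step 3: pivot -3 → sign −
step 4: pivot 3/13 → sign +
signature = (3, 2, 0)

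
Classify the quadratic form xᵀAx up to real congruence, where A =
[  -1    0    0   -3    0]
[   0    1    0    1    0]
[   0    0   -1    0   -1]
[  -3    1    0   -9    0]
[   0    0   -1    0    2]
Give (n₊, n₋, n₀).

step 0: pivot -1 → sign −
step 1: pivot 1 → sign +
step 2: pivot -1 → sign −
step 3: pivot -1 → sign −
step 4: pivot 3 → sign +
signature = (2, 3, 0)

Answer: (2, 3, 0)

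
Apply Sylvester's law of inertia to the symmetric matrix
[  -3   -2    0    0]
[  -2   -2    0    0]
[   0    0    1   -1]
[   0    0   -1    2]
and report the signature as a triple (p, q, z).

Answer: (2, 2, 0)

Derivation:
step 0: pivot -3 → sign −
step 1: pivot -2/3 → sign −
step 2: pivot 1 → sign +
step 3: pivot 1 → sign +
signature = (2, 2, 0)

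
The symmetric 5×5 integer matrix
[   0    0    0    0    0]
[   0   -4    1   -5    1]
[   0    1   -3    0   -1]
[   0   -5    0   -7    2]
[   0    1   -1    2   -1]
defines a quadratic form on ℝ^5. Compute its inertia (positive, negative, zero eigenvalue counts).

step 0: pivot -4 → sign −
step 1: pivot -11/4 → sign −
step 2: pivot -2/11 → sign −
step 3: pivot 6 → sign +
step 4: row/col 4 already zero → sign 0
signature = (1, 3, 1)

Answer: (1, 3, 1)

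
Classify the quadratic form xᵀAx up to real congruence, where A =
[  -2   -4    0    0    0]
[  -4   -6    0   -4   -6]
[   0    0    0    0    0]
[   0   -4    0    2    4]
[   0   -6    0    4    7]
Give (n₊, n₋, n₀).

Answer: (1, 3, 1)

Derivation:
step 0: pivot -2 → sign −
step 1: pivot 2 → sign +
step 2: pivot -6 → sign −
step 3: pivot -1/3 → sign −
step 4: row/col 4 already zero → sign 0
signature = (1, 3, 1)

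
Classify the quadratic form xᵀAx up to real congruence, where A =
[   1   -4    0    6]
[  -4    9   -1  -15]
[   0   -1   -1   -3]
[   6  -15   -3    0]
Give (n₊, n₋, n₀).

step 0: pivot 1 → sign +
step 1: pivot -7 → sign −
step 2: pivot -6/7 → sign −
step 3: pivot -3 → sign −
signature = (1, 3, 0)

Answer: (1, 3, 0)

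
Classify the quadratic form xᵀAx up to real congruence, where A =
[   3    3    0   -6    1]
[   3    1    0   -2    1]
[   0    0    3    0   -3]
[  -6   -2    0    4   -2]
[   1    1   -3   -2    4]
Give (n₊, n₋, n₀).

step 0: pivot 3 → sign +
step 1: pivot -2 → sign −
step 2: pivot 3 → sign +
step 3: pivot 2/3 → sign +
step 4: row/col 4 already zero → sign 0
signature = (3, 1, 1)

Answer: (3, 1, 1)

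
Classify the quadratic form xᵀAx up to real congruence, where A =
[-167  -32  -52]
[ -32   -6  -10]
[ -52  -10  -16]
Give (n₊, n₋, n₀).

Answer: (2, 1, 0)

Derivation:
step 0: pivot -167 → sign −
step 1: pivot 22/167 → sign +
step 2: pivot 2/11 → sign +
signature = (2, 1, 0)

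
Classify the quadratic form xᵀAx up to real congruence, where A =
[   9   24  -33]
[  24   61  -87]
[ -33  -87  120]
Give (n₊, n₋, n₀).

Answer: (1, 2, 0)

Derivation:
step 0: pivot 9 → sign +
step 1: pivot -3 → sign −
step 2: pivot -2/3 → sign −
signature = (1, 2, 0)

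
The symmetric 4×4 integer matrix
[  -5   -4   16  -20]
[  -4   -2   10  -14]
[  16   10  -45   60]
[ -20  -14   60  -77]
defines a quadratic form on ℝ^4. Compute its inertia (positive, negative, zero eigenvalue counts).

Answer: (2, 2, 0)

Derivation:
step 0: pivot -5 → sign −
step 1: pivot 6/5 → sign +
step 2: pivot -1/3 → sign −
step 3: pivot 1 → sign +
signature = (2, 2, 0)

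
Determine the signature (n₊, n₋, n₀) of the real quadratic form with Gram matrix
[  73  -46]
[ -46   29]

Answer: (2, 0, 0)

Derivation:
step 0: pivot 73 → sign +
step 1: pivot 1/73 → sign +
signature = (2, 0, 0)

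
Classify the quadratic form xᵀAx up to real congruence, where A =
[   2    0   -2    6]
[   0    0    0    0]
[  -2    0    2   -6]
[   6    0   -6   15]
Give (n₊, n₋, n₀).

step 0: pivot 2 → sign +
step 1: pivot -3 → sign −
step 2: row/col 2 already zero → sign 0
step 3: row/col 3 already zero → sign 0
signature = (1, 1, 2)

Answer: (1, 1, 2)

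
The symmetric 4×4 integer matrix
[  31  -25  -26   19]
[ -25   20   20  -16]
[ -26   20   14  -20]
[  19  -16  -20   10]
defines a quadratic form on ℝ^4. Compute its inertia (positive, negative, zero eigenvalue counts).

step 0: pivot 31 → sign +
step 1: pivot -5/31 → sign −
step 2: pivot -2 → sign −
step 3: pivot 6/5 → sign +
signature = (2, 2, 0)

Answer: (2, 2, 0)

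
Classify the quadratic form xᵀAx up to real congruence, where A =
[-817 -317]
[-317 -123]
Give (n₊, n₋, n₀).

Answer: (0, 2, 0)

Derivation:
step 0: pivot -817 → sign −
step 1: pivot -2/817 → sign −
signature = (0, 2, 0)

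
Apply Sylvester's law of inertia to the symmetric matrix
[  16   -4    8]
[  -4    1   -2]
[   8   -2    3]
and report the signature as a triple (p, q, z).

Answer: (1, 1, 1)

Derivation:
step 0: pivot 16 → sign +
step 1: pivot -1 → sign −
step 2: row/col 2 already zero → sign 0
signature = (1, 1, 1)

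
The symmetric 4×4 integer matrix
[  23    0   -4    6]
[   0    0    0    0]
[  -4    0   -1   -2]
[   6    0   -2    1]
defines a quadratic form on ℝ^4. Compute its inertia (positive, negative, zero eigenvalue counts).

step 0: pivot 23 → sign +
step 1: pivot -39/23 → sign −
step 2: pivot -1/39 → sign −
step 3: row/col 3 already zero → sign 0
signature = (1, 2, 1)

Answer: (1, 2, 1)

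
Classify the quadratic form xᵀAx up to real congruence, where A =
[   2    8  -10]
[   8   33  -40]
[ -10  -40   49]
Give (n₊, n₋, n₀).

Answer: (2, 1, 0)

Derivation:
step 0: pivot 2 → sign +
step 1: pivot 1 → sign +
step 2: pivot -1 → sign −
signature = (2, 1, 0)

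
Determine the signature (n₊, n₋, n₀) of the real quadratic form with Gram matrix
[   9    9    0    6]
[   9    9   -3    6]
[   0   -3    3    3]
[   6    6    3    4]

Answer: (2, 1, 1)

Derivation:
step 0: pivot 9 → sign +
step 1: pivot 3 → sign +
step 2: pivot -3 → sign −
step 3: row/col 3 already zero → sign 0
signature = (2, 1, 1)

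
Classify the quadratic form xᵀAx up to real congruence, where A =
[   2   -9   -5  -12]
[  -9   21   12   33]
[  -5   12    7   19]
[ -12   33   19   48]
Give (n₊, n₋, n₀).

step 0: pivot 2 → sign +
step 1: pivot -39/2 → sign −
step 2: pivot 2/13 → sign +
step 3: pivot -2 → sign −
signature = (2, 2, 0)

Answer: (2, 2, 0)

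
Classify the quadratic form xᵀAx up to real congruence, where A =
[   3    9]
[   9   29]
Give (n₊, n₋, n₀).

step 0: pivot 3 → sign +
step 1: pivot 2 → sign +
signature = (2, 0, 0)

Answer: (2, 0, 0)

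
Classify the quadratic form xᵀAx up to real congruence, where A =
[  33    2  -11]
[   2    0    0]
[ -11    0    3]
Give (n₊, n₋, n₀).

Answer: (2, 1, 0)

Derivation:
step 0: pivot 33 → sign +
step 1: pivot -4/33 → sign −
step 2: pivot 3 → sign +
signature = (2, 1, 0)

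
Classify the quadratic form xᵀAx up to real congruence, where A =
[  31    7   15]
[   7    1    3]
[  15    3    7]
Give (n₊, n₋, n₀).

Answer: (1, 1, 1)

Derivation:
step 0: pivot 31 → sign +
step 1: pivot -18/31 → sign −
step 2: row/col 2 already zero → sign 0
signature = (1, 1, 1)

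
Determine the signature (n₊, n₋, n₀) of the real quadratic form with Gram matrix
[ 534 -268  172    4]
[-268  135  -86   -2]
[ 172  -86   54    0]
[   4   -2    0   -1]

step 0: pivot 534 → sign +
step 1: pivot 133/267 → sign +
step 2: pivot -214/133 → sign −
step 3: pivot 1/107 → sign +
signature = (3, 1, 0)

Answer: (3, 1, 0)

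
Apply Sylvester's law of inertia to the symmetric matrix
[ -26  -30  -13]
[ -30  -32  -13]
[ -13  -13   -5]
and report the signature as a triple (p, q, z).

step 0: pivot -26 → sign −
step 1: pivot 34/13 → sign +
step 2: pivot -1/34 → sign −
signature = (1, 2, 0)

Answer: (1, 2, 0)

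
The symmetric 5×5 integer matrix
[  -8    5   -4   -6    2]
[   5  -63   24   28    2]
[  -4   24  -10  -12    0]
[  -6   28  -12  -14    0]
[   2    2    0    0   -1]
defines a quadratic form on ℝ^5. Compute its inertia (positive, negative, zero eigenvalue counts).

step 0: pivot -8 → sign −
step 1: pivot -479/8 → sign −
step 2: pivot -134/479 → sign −
step 3: pivot 42/67 → sign +
step 4: pivot -3/7 → sign −
signature = (1, 4, 0)

Answer: (1, 4, 0)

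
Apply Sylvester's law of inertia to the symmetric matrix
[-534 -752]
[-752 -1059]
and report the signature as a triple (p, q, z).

Answer: (0, 2, 0)

Derivation:
step 0: pivot -534 → sign −
step 1: pivot -1/267 → sign −
signature = (0, 2, 0)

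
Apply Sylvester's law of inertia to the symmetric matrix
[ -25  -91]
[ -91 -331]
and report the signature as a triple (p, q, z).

Answer: (1, 1, 0)

Derivation:
step 0: pivot -25 → sign −
step 1: pivot 6/25 → sign +
signature = (1, 1, 0)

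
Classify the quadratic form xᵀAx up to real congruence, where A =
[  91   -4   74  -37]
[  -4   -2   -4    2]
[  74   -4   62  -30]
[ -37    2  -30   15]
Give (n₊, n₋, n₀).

Answer: (3, 1, 0)

Derivation:
step 0: pivot 91 → sign +
step 1: pivot -198/91 → sign −
step 2: pivot 206/99 → sign +
step 3: pivot 2/103 → sign +
signature = (3, 1, 0)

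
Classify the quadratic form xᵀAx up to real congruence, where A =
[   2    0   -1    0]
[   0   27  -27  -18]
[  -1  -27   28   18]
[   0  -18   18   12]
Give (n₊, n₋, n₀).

Answer: (3, 0, 1)

Derivation:
step 0: pivot 2 → sign +
step 1: pivot 27 → sign +
step 2: pivot 1/2 → sign +
step 3: row/col 3 already zero → sign 0
signature = (3, 0, 1)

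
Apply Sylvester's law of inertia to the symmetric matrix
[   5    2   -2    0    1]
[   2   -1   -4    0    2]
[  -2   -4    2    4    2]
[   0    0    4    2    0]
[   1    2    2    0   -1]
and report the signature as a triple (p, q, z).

Answer: (3, 2, 0)

Derivation:
step 0: pivot 5 → sign +
step 1: pivot -9/5 → sign −
step 2: pivot 62/9 → sign +
step 3: pivot -10/31 → sign −
step 4: pivot 2/5 → sign +
signature = (3, 2, 0)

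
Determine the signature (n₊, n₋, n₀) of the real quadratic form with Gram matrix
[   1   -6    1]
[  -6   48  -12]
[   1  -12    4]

Answer: (2, 0, 1)

Derivation:
step 0: pivot 1 → sign +
step 1: pivot 12 → sign +
step 2: row/col 2 already zero → sign 0
signature = (2, 0, 1)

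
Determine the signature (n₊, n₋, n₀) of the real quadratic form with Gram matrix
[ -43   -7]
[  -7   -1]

step 0: pivot -43 → sign −
step 1: pivot 6/43 → sign +
signature = (1, 1, 0)

Answer: (1, 1, 0)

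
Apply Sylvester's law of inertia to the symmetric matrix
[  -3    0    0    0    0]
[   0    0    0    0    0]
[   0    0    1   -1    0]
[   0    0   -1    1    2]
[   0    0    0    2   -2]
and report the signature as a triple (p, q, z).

step 0: pivot -3 → sign −
step 1: pivot 1 → sign +
step 2: pivot -2 → sign −
step 3: pivot 2 → sign +
step 4: row/col 4 already zero → sign 0
signature = (2, 2, 1)

Answer: (2, 2, 1)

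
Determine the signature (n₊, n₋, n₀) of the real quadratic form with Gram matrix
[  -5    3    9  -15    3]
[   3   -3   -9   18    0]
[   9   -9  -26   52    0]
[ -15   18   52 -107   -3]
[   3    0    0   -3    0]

Answer: (3, 2, 0)

Derivation:
step 0: pivot -5 → sign −
step 1: pivot -6/5 → sign −
step 2: pivot 1 → sign +
step 3: pivot 3/2 → sign +
step 4: pivot 3 → sign +
signature = (3, 2, 0)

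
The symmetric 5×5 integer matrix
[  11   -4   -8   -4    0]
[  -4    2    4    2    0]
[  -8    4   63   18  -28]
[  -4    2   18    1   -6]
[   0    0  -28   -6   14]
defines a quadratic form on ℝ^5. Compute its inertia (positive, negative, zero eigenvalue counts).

step 0: pivot 11 → sign +
step 1: pivot 6/11 → sign +
step 2: pivot 55 → sign +
step 3: pivot -251/55 → sign −
step 4: pivot 6/251 → sign +
signature = (4, 1, 0)

Answer: (4, 1, 0)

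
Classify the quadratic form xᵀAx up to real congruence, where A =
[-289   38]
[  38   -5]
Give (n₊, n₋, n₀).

Answer: (0, 2, 0)

Derivation:
step 0: pivot -289 → sign −
step 1: pivot -1/289 → sign −
signature = (0, 2, 0)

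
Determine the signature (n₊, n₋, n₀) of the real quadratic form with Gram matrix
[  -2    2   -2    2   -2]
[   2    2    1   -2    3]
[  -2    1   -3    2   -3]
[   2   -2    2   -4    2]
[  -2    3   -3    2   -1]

step 0: pivot -2 → sign −
step 1: pivot 4 → sign +
step 2: pivot -5/4 → sign −
step 3: pivot -2 → sign −
step 4: pivot 6/5 → sign +
signature = (2, 3, 0)

Answer: (2, 3, 0)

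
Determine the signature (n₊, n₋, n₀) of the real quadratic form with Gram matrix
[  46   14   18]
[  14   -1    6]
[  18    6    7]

step 0: pivot 46 → sign +
step 1: pivot -121/23 → sign −
step 2: pivot 1/121 → sign +
signature = (2, 1, 0)

Answer: (2, 1, 0)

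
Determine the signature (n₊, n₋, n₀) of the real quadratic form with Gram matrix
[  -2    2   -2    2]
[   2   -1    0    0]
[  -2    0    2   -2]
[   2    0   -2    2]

step 0: pivot -2 → sign −
step 1: pivot 1 → sign +
step 2: row/col 2 already zero → sign 0
step 3: row/col 3 already zero → sign 0
signature = (1, 1, 2)

Answer: (1, 1, 2)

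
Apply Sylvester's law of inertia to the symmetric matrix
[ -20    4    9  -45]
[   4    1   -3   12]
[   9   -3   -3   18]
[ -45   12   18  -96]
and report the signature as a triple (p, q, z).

Answer: (2, 1, 1)

Derivation:
step 0: pivot -20 → sign −
step 1: pivot 9/5 → sign +
step 2: pivot 1/4 → sign +
step 3: row/col 3 already zero → sign 0
signature = (2, 1, 1)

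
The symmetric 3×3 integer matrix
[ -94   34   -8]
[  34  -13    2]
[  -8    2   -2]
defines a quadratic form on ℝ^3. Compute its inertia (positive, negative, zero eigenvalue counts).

Answer: (0, 3, 0)

Derivation:
step 0: pivot -94 → sign −
step 1: pivot -33/47 → sign −
step 2: pivot -2/11 → sign −
signature = (0, 3, 0)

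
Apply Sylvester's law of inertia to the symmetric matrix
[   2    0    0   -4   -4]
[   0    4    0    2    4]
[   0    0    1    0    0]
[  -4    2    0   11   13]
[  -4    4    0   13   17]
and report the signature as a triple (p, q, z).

step 0: pivot 2 → sign +
step 1: pivot 4 → sign +
step 2: pivot 1 → sign +
step 3: pivot 2 → sign +
step 4: pivot 1/2 → sign +
signature = (5, 0, 0)

Answer: (5, 0, 0)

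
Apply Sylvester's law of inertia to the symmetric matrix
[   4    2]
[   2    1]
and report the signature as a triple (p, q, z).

step 0: pivot 4 → sign +
step 1: row/col 1 already zero → sign 0
signature = (1, 0, 1)

Answer: (1, 0, 1)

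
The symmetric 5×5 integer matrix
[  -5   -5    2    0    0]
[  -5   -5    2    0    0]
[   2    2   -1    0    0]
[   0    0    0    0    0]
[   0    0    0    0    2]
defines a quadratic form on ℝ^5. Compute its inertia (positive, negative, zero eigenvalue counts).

step 0: pivot -5 → sign −
step 1: pivot -1/5 → sign −
step 2: pivot 2 → sign +
step 3: row/col 3 already zero → sign 0
step 4: row/col 4 already zero → sign 0
signature = (1, 2, 2)

Answer: (1, 2, 2)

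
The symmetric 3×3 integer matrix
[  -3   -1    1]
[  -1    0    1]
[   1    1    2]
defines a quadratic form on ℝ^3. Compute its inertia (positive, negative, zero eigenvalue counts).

Answer: (2, 1, 0)

Derivation:
step 0: pivot -3 → sign −
step 1: pivot 1/3 → sign +
step 2: pivot 1 → sign +
signature = (2, 1, 0)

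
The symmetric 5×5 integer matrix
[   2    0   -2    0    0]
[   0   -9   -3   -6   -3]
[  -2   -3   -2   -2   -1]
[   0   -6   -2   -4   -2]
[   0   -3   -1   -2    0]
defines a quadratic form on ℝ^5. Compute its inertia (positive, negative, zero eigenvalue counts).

step 0: pivot 2 → sign +
step 1: pivot -9 → sign −
step 2: pivot -3 → sign −
step 3: pivot 1 → sign +
step 4: row/col 4 already zero → sign 0
signature = (2, 2, 1)

Answer: (2, 2, 1)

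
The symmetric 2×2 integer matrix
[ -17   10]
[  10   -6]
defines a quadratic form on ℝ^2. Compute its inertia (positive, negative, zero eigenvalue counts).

Answer: (0, 2, 0)

Derivation:
step 0: pivot -17 → sign −
step 1: pivot -2/17 → sign −
signature = (0, 2, 0)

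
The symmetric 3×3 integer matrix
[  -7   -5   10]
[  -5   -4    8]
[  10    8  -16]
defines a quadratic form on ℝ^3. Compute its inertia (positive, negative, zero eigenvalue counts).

Answer: (0, 2, 1)

Derivation:
step 0: pivot -7 → sign −
step 1: pivot -3/7 → sign −
step 2: row/col 2 already zero → sign 0
signature = (0, 2, 1)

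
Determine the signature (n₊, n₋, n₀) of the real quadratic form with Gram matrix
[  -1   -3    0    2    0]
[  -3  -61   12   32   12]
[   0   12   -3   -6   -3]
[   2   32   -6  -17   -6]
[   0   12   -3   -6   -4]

step 0: pivot -1 → sign −
step 1: pivot -52 → sign −
step 2: pivot -3/13 → sign −
step 3: pivot -1 → sign −
step 4: row/col 4 already zero → sign 0
signature = (0, 4, 1)

Answer: (0, 4, 1)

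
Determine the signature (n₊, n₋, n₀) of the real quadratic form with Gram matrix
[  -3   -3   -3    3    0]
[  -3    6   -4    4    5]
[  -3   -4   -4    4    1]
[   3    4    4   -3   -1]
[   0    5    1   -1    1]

step 0: pivot -3 → sign −
step 1: pivot 9 → sign +
step 2: pivot -10/9 → sign −
step 3: pivot 1 → sign +
step 4: pivot 2/5 → sign +
signature = (3, 2, 0)

Answer: (3, 2, 0)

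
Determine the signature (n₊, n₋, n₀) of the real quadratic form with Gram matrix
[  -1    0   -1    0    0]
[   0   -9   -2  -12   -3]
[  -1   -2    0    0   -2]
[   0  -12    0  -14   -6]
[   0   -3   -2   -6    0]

Answer: (1, 4, 0)

Derivation:
step 0: pivot -1 → sign −
step 1: pivot -9 → sign −
step 2: pivot 13/9 → sign +
step 3: pivot -38/13 → sign −
step 4: pivot -3/19 → sign −
signature = (1, 4, 0)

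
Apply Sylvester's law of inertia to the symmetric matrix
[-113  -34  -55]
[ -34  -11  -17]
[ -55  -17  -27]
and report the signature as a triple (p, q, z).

Answer: (1, 2, 0)

Derivation:
step 0: pivot -113 → sign −
step 1: pivot -87/113 → sign −
step 2: pivot 1/29 → sign +
signature = (1, 2, 0)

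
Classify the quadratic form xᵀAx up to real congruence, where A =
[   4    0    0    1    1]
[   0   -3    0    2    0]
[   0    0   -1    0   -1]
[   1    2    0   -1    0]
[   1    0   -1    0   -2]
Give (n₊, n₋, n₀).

Answer: (2, 3, 0)

Derivation:
step 0: pivot 4 → sign +
step 1: pivot -3 → sign −
step 2: pivot -1 → sign −
step 3: pivot 1/12 → sign +
step 4: pivot -2 → sign −
signature = (2, 3, 0)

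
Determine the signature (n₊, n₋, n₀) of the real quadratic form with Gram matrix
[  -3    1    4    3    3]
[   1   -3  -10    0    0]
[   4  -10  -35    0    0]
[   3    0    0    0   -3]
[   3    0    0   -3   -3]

step 0: pivot -3 → sign −
step 1: pivot -8/3 → sign −
step 2: pivot -3/2 → sign −
step 3: pivot 15/4 → sign +
step 4: pivot 3/5 → sign +
signature = (2, 3, 0)

Answer: (2, 3, 0)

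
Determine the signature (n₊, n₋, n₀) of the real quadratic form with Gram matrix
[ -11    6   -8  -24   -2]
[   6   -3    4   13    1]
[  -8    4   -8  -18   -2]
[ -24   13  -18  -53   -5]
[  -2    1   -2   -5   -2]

step 0: pivot -11 → sign −
step 1: pivot 3/11 → sign +
step 2: pivot -8/3 → sign −
step 3: pivot -1/2 → sign −
step 4: pivot -1 → sign −
signature = (1, 4, 0)

Answer: (1, 4, 0)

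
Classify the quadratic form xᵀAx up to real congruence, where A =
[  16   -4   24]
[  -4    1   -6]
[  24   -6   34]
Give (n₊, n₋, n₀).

Answer: (1, 1, 1)

Derivation:
step 0: pivot 16 → sign +
step 1: pivot -2 → sign −
step 2: row/col 2 already zero → sign 0
signature = (1, 1, 1)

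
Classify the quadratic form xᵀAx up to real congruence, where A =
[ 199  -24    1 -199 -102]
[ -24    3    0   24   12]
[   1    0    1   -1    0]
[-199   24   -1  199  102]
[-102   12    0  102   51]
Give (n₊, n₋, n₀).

Answer: (3, 1, 1)

Derivation:
step 0: pivot 199 → sign +
step 1: pivot 21/199 → sign +
step 2: pivot 6/7 → sign +
step 3: pivot -3 → sign −
step 4: row/col 4 already zero → sign 0
signature = (3, 1, 1)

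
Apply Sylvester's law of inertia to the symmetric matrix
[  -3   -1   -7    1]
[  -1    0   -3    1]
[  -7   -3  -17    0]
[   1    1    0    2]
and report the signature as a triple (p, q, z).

Answer: (2, 2, 0)

Derivation:
step 0: pivot -3 → sign −
step 1: pivot 1/3 → sign +
step 2: pivot -2 → sign −
step 3: pivot 3/2 → sign +
signature = (2, 2, 0)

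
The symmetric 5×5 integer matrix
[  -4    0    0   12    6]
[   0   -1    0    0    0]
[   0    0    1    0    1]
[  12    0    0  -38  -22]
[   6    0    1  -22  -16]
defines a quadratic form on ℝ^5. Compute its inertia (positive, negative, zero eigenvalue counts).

Answer: (1, 3, 1)

Derivation:
step 0: pivot -4 → sign −
step 1: pivot -1 → sign −
step 2: pivot 1 → sign +
step 3: pivot -2 → sign −
step 4: row/col 4 already zero → sign 0
signature = (1, 3, 1)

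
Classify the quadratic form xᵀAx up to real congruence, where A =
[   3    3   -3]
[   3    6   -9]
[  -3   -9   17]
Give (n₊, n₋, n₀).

Answer: (3, 0, 0)

Derivation:
step 0: pivot 3 → sign +
step 1: pivot 3 → sign +
step 2: pivot 2 → sign +
signature = (3, 0, 0)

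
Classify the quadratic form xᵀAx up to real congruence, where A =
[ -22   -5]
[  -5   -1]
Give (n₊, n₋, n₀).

Answer: (1, 1, 0)

Derivation:
step 0: pivot -22 → sign −
step 1: pivot 3/22 → sign +
signature = (1, 1, 0)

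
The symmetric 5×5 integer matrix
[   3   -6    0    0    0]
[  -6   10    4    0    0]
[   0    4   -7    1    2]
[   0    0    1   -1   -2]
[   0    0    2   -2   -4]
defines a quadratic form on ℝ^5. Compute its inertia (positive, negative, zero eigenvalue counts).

Answer: (2, 2, 1)

Derivation:
step 0: pivot 3 → sign +
step 1: pivot -2 → sign −
step 2: pivot 1 → sign +
step 3: pivot -2 → sign −
step 4: row/col 4 already zero → sign 0
signature = (2, 2, 1)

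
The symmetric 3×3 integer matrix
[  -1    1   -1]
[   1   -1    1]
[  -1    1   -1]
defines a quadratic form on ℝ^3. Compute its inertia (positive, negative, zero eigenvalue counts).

step 0: pivot -1 → sign −
step 1: row/col 1 already zero → sign 0
step 2: row/col 2 already zero → sign 0
signature = (0, 1, 2)

Answer: (0, 1, 2)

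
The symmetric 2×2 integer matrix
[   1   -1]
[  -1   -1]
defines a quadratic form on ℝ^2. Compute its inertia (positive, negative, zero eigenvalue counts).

Answer: (1, 1, 0)

Derivation:
step 0: pivot 1 → sign +
step 1: pivot -2 → sign −
signature = (1, 1, 0)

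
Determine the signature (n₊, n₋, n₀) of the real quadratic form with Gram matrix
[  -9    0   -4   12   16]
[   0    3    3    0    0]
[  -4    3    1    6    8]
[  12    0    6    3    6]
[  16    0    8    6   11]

Answer: (3, 2, 0)

Derivation:
step 0: pivot -9 → sign −
step 1: pivot 3 → sign +
step 2: pivot -2/9 → sign −
step 3: pivot 21 → sign +
step 4: pivot 1/7 → sign +
signature = (3, 2, 0)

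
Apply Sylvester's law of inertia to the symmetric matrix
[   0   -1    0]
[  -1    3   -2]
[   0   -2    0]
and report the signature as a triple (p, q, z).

step 0: pivot 3 → sign +
step 1: pivot -1/3 → sign −
step 2: row/col 2 already zero → sign 0
signature = (1, 1, 1)

Answer: (1, 1, 1)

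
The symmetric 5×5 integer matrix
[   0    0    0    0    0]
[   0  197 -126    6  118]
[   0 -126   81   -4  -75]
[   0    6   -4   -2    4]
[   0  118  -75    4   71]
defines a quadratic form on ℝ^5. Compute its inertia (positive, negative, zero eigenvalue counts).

Answer: (2, 2, 1)

Derivation:
step 0: pivot 197 → sign +
step 1: pivot 81/197 → sign +
step 2: pivot -182/81 → sign −
step 3: pivot -6/91 → sign −
step 4: row/col 4 already zero → sign 0
signature = (2, 2, 1)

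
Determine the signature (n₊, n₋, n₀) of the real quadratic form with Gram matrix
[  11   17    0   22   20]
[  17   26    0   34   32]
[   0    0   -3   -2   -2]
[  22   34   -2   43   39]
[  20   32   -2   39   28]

step 0: pivot 11 → sign +
step 1: pivot -3/11 → sign −
step 2: pivot -3 → sign −
step 3: pivot 1/3 → sign +
step 4: pivot -3 → sign −
signature = (2, 3, 0)

Answer: (2, 3, 0)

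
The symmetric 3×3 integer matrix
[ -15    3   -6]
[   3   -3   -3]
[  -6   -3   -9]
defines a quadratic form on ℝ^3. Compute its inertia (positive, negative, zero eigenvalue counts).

Answer: (1, 2, 0)

Derivation:
step 0: pivot -15 → sign −
step 1: pivot -12/5 → sign −
step 2: pivot 3/4 → sign +
signature = (1, 2, 0)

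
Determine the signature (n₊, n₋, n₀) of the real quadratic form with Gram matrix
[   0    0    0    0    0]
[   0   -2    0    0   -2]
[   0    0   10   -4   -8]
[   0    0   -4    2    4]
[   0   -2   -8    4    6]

step 0: pivot -2 → sign −
step 1: pivot 10 → sign +
step 2: pivot 2/5 → sign +
step 3: row/col 3 already zero → sign 0
step 4: row/col 4 already zero → sign 0
signature = (2, 1, 2)

Answer: (2, 1, 2)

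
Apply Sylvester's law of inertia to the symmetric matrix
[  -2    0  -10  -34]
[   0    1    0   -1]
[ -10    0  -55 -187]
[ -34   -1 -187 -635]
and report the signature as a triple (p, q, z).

step 0: pivot -2 → sign −
step 1: pivot 1 → sign +
step 2: pivot -5 → sign −
step 3: pivot -1/5 → sign −
signature = (1, 3, 0)

Answer: (1, 3, 0)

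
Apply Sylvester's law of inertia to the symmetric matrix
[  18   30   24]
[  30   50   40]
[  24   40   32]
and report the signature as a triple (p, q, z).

step 0: pivot 18 → sign +
step 1: row/col 1 already zero → sign 0
step 2: row/col 2 already zero → sign 0
signature = (1, 0, 2)

Answer: (1, 0, 2)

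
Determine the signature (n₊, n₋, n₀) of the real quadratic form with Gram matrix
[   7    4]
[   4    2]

step 0: pivot 7 → sign +
step 1: pivot -2/7 → sign −
signature = (1, 1, 0)

Answer: (1, 1, 0)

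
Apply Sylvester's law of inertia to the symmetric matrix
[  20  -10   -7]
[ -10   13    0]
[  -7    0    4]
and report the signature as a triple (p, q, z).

Answer: (3, 0, 0)

Derivation:
step 0: pivot 20 → sign +
step 1: pivot 8 → sign +
step 2: pivot 3/160 → sign +
signature = (3, 0, 0)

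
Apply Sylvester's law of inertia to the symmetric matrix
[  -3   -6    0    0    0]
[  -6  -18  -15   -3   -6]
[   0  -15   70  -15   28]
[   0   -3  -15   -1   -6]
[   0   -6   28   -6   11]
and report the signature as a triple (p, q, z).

Answer: (1, 4, 0)

Derivation:
step 0: pivot -3 → sign −
step 1: pivot -6 → sign −
step 2: pivot 215/2 → sign +
step 3: pivot -1/43 → sign −
step 4: pivot -1/5 → sign −
signature = (1, 4, 0)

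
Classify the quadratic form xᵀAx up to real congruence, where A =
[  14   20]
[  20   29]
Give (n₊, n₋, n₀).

step 0: pivot 14 → sign +
step 1: pivot 3/7 → sign +
signature = (2, 0, 0)

Answer: (2, 0, 0)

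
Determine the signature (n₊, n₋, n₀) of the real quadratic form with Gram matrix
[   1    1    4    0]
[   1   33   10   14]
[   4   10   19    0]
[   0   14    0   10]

step 0: pivot 1 → sign +
step 1: pivot 32 → sign +
step 2: pivot 15/8 → sign +
step 3: pivot 1/5 → sign +
signature = (4, 0, 0)

Answer: (4, 0, 0)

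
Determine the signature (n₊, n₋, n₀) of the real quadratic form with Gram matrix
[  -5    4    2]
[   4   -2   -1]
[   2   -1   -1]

Answer: (1, 2, 0)

Derivation:
step 0: pivot -5 → sign −
step 1: pivot 6/5 → sign +
step 2: pivot -1/2 → sign −
signature = (1, 2, 0)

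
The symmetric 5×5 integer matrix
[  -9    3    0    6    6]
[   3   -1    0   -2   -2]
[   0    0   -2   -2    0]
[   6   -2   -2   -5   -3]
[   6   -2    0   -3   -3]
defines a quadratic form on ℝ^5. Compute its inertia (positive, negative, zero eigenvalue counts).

Answer: (1, 2, 2)

Derivation:
step 0: pivot -9 → sign −
step 1: pivot -2 → sign −
step 2: pivot 1 → sign +
step 3: row/col 3 already zero → sign 0
step 4: row/col 4 already zero → sign 0
signature = (1, 2, 2)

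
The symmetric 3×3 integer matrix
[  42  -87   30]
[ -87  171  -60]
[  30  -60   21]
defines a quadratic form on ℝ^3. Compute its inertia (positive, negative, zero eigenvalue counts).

Answer: (2, 1, 0)

Derivation:
step 0: pivot 42 → sign +
step 1: pivot -129/14 → sign −
step 2: pivot 3/43 → sign +
signature = (2, 1, 0)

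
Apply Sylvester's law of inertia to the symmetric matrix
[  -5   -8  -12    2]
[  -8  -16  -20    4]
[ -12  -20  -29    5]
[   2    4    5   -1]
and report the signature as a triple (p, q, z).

step 0: pivot -5 → sign −
step 1: pivot -16/5 → sign −
step 2: row/col 2 already zero → sign 0
step 3: row/col 3 already zero → sign 0
signature = (0, 2, 2)

Answer: (0, 2, 2)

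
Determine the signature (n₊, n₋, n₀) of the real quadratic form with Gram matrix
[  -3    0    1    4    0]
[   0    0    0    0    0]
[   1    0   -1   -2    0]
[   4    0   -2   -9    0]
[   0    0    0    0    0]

step 0: pivot -3 → sign −
step 1: pivot -2/3 → sign −
step 2: pivot -3 → sign −
step 3: row/col 3 already zero → sign 0
step 4: row/col 4 already zero → sign 0
signature = (0, 3, 2)

Answer: (0, 3, 2)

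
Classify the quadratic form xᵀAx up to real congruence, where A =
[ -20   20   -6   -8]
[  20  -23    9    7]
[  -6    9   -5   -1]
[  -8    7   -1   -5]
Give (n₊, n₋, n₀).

Answer: (0, 4, 0)

Derivation:
step 0: pivot -20 → sign −
step 1: pivot -3 → sign −
step 2: pivot -1/5 → sign −
step 3: pivot -2/3 → sign −
signature = (0, 4, 0)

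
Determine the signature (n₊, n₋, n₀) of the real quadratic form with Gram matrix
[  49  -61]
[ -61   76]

step 0: pivot 49 → sign +
step 1: pivot 3/49 → sign +
signature = (2, 0, 0)

Answer: (2, 0, 0)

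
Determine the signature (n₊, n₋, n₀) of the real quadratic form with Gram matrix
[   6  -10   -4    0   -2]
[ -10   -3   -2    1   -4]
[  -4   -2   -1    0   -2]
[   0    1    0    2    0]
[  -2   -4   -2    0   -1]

step 0: pivot 6 → sign +
step 1: pivot -59/3 → sign −
step 2: pivot 9/59 → sign +
step 3: pivot 7/9 → sign +
step 4: pivot 3/7 → sign +
signature = (4, 1, 0)

Answer: (4, 1, 0)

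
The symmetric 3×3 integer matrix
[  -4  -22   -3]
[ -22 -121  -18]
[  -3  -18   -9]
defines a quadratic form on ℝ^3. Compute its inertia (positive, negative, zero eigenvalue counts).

Answer: (1, 2, 0)

Derivation:
step 0: pivot -4 → sign −
step 1: pivot -27/4 → sign −
step 2: pivot 1/3 → sign +
signature = (1, 2, 0)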